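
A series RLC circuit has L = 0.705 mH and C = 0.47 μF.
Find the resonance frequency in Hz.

Step 1 — Resonance condition Im(Z)=0 gives ω₀ = 1/√(LC).
Step 2 — ω₀ = 1/√(0.000705·4.7e-07) = 5.494e+04 rad/s.
Step 3 — f₀ = ω₀/(2π) = 8743 Hz.

f₀ = 8743 Hz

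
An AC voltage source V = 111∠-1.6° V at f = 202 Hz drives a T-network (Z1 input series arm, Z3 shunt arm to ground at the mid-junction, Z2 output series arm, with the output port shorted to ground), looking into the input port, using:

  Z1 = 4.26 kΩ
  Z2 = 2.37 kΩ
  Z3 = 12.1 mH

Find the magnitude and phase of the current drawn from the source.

Step 1 — Angular frequency: ω = 2π·f = 2π·202 = 1269 rad/s.
Step 2 — Component impedances:
  Z1: Z = R = 4260 Ω
  Z2: Z = R = 2370 Ω
  Z3: Z = jωL = j·1269·0.0121 = 0 + j15.36 Ω
Step 3 — With the output port shorted to ground, the output series arm Z2 runs from the junction to ground; the shunt arm Z3 also runs from the junction to ground. They appear in parallel: Z3 || Z2 = 0.09951 + j15.36 Ω.
Step 4 — Series with input arm Z1: Z_in = Z1 + (Z3 || Z2) = 4260 + j15.36 Ω = 4260∠0.2° Ω.
Step 5 — Source phasor: V = 111∠-1.6° V = 111 - j3.099 V.
Step 6 — Ohm's law: I = V / Z_total = (111 - j3.099) / (4260 + j15.36) = 0.02604 - j0.0008214 A.
Step 7 — Convert to polar: |I| = 0.02606 A, ∠I = -1.8°.

I = 0.02606∠-1.8° A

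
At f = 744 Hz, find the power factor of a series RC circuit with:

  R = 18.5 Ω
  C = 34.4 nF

Step 1 — Angular frequency: ω = 2π·f = 2π·744 = 4675 rad/s.
Step 2 — Component impedances:
  R: Z = R = 18.5 Ω
  C: Z = 1/(jωC) = -j/(ω·C) = 0 - j6219 Ω
Step 3 — Series combination: Z_total = R + C = 18.5 - j6219 Ω = 6219∠-89.8° Ω.
Step 4 — Power factor: PF = cos(φ) = Re(Z)/|Z| = 18.5/6219 = 0.002975.
Step 5 — Type: Im(Z) = -6219 ⇒ leading (phase φ = -89.8°).

PF = 0.002975 (leading, φ = -89.8°)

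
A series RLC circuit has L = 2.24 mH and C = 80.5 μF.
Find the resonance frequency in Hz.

Step 1 — Resonance condition Im(Z)=0 gives ω₀ = 1/√(LC).
Step 2 — ω₀ = 1/√(0.00224·8.05e-05) = 2355 rad/s.
Step 3 — f₀ = ω₀/(2π) = 374.8 Hz.

f₀ = 374.8 Hz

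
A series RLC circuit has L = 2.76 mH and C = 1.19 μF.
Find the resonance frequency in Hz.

Step 1 — Resonance condition Im(Z)=0 gives ω₀ = 1/√(LC).
Step 2 — ω₀ = 1/√(0.00276·1.19e-06) = 1.745e+04 rad/s.
Step 3 — f₀ = ω₀/(2π) = 2777 Hz.

f₀ = 2777 Hz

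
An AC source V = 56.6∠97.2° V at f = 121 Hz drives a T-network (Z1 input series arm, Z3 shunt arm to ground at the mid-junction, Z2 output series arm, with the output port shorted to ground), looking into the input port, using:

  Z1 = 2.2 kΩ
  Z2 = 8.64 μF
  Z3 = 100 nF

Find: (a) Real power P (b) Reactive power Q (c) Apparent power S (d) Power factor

Step 1 — Angular frequency: ω = 2π·f = 2π·121 = 760.3 rad/s.
Step 2 — Component impedances:
  Z1: Z = R = 2200 Ω
  Z2: Z = 1/(jωC) = -j/(ω·C) = 0 - j152.2 Ω
  Z3: Z = 1/(jωC) = -j/(ω·C) = 0 - j1.315e+04 Ω
Step 3 — With the output port shorted to ground, the output series arm Z2 runs from the junction to ground; the shunt arm Z3 also runs from the junction to ground. They appear in parallel: Z3 || Z2 = 0 - j150.5 Ω.
Step 4 — Series with input arm Z1: Z_in = Z1 + (Z3 || Z2) = 2200 - j150.5 Ω = 2205∠-3.9° Ω.
Step 5 — Source phasor: V = 56.6∠97.2° V = -7.094 + j56.15 V.
Step 6 — Current: I = V / Z = -0.004947 + j0.02519 A = 0.02567∠101.1° A.
Step 7 — Complex power: S = V·I* = 1.449 - j0.09915 VA.
Step 8 — Real power: P = Re(S) = 1.449 W.
Step 9 — Reactive power: Q = Im(S) = -0.09915 VAR.
Step 10 — Apparent power: |S| = 1.453 VA.
Step 11 — Power factor: PF = P/|S| = 0.9977 (leading).

(a) P = 1.449 W  (b) Q = -0.09915 VAR  (c) S = 1.453 VA  (d) PF = 0.9977 (leading)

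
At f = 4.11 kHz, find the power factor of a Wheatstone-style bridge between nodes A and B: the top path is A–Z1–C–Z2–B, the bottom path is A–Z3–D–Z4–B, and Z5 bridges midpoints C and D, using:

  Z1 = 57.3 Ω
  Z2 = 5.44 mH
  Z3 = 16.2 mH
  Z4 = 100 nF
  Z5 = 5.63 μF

Step 1 — Angular frequency: ω = 2π·f = 2π·4110 = 2.582e+04 rad/s.
Step 2 — Component impedances:
  Z1: Z = R = 57.3 Ω
  Z2: Z = jωL = j·2.582e+04·0.00544 = 0 + j140.5 Ω
  Z3: Z = jωL = j·2.582e+04·0.0162 = 0 + j418.3 Ω
  Z4: Z = 1/(jωC) = -j/(ω·C) = 0 - j387.2 Ω
  Z5: Z = 1/(jωC) = -j/(ω·C) = 0 - j6.878 Ω
Step 3 — Bridge requires nodal analysis (the Z5 bridge couples midpoints C and D, so the two paths cannot be reduced to a simple series/parallel combination). Setting node B to ground and injecting 1 A at node A, the 3-node admittance system at A, C, D solves to V_A = Z_AB = 55.18 + j225.9 Ω = 232.6∠76.3° Ω.
Step 4 — Power factor: PF = cos(φ) = Re(Z)/|Z| = 55.18/232.6 = 0.2372.
Step 5 — Type: Im(Z) = 225.9 ⇒ lagging (phase φ = 76.3°).

PF = 0.2372 (lagging, φ = 76.3°)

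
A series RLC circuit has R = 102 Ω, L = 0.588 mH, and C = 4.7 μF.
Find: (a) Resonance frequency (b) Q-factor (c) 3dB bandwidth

Step 1 — Resonance: ω₀ = 1/√(LC) = 1/√(0.000588·4.7e-06) = 1.902e+04 rad/s.
Step 2 — f₀ = ω₀/(2π) = 3027 Hz.
Step 3 — Series Q: Q = ω₀L/R = 1.902e+04·0.000588/102 = 0.1097.
Step 4 — Bandwidth: Δω = ω₀/Q = 1.735e+05 rad/s; BW = Δω/(2π) = 2.761e+04 Hz.

(a) f₀ = 3027 Hz  (b) Q = 0.1097  (c) BW = 2.761e+04 Hz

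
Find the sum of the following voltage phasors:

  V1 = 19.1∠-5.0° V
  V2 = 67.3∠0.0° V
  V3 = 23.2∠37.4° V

Step 1 — Convert each phasor to rectangular form:
  V1 = 19.1·(cos(-5.0°) + j·sin(-5.0°)) = 19.03 - j1.665 V
  V2 = 67.3·(cos(0.0°) + j·sin(0.0°)) = 67.3 V
  V3 = 23.2·(cos(37.4°) + j·sin(37.4°)) = 18.43 + j14.09 V
Step 2 — Sum components: V_total = 104.8 + j12.43 V.
Step 3 — Convert to polar: |V_total| = 105.5 V, ∠V_total = 6.8°.

V_total = 105.5∠6.8° V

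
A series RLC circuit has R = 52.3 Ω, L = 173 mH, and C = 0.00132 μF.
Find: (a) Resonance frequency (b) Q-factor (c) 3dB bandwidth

Step 1 — Resonance condition Im(Z)=0 gives ω₀ = 1/√(LC).
Step 2 — ω₀ = 1/√(0.173·1.32e-09) = 6.617e+04 rad/s.
Step 3 — f₀ = ω₀/(2π) = 1.053e+04 Hz.
Step 4 — Series Q: Q = ω₀L/R = 6.617e+04·0.173/52.3 = 218.9.
Step 5 — 3dB bandwidth: Δω = ω₀/Q = 302.3 rad/s; BW = Δω/(2π) = 48.11 Hz.

(a) f₀ = 1.053e+04 Hz  (b) Q = 218.9  (c) BW = 48.11 Hz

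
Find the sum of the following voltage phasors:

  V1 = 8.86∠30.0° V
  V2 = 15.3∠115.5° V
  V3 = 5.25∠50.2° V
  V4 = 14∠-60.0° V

Step 1 — Convert each phasor to rectangular form:
  V1 = 8.86·(cos(30.0°) + j·sin(30.0°)) = 7.673 + j4.43 V
  V2 = 15.3·(cos(115.5°) + j·sin(115.5°)) = -6.587 + j13.81 V
  V3 = 5.25·(cos(50.2°) + j·sin(50.2°)) = 3.361 + j4.033 V
  V4 = 14·(cos(-60.0°) + j·sin(-60.0°)) = 7 - j12.12 V
Step 2 — Sum components: V_total = 11.45 + j10.15 V.
Step 3 — Convert to polar: |V_total| = 15.3 V, ∠V_total = 41.6°.

V_total = 15.3∠41.6° V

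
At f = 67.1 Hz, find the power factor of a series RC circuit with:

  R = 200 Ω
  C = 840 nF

Step 1 — Angular frequency: ω = 2π·f = 2π·67.1 = 421.6 rad/s.
Step 2 — Component impedances:
  R: Z = R = 200 Ω
  C: Z = 1/(jωC) = -j/(ω·C) = 0 - j2824 Ω
Step 3 — Series combination: Z_total = R + C = 200 - j2824 Ω = 2831∠-85.9° Ω.
Step 4 — Power factor: PF = cos(φ) = Re(Z)/|Z| = 200/2831 = 0.07065.
Step 5 — Type: Im(Z) = -2824 ⇒ leading (phase φ = -85.9°).

PF = 0.07065 (leading, φ = -85.9°)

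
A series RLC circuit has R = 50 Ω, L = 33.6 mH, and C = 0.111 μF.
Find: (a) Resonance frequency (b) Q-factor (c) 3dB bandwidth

Step 1 — Resonance: ω₀ = 1/√(LC) = 1/√(0.0336·1.11e-07) = 1.637e+04 rad/s.
Step 2 — f₀ = ω₀/(2π) = 2606 Hz.
Step 3 — Series Q: Q = ω₀L/R = 1.637e+04·0.0336/50 = 11.
Step 4 — Bandwidth: Δω = ω₀/Q = 1488 rad/s; BW = Δω/(2π) = 236.8 Hz.

(a) f₀ = 2606 Hz  (b) Q = 11  (c) BW = 236.8 Hz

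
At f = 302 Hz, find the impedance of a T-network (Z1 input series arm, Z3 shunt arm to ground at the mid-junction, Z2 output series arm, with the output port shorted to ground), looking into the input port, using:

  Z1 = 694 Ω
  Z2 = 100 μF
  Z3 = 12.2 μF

Step 1 — Angular frequency: ω = 2π·f = 2π·302 = 1898 rad/s.
Step 2 — Component impedances:
  Z1: Z = R = 694 Ω
  Z2: Z = 1/(jωC) = -j/(ω·C) = 0 - j5.27 Ω
  Z3: Z = 1/(jωC) = -j/(ω·C) = 0 - j43.2 Ω
Step 3 — With the output port shorted to ground, the output series arm Z2 runs from the junction to ground; the shunt arm Z3 also runs from the junction to ground. They appear in parallel: Z3 || Z2 = 0 - j4.697 Ω.
Step 4 — Series with input arm Z1: Z_in = Z1 + (Z3 || Z2) = 694 - j4.697 Ω = 694∠-0.4° Ω.

Z = 694 - j4.697 Ω = 694∠-0.4° Ω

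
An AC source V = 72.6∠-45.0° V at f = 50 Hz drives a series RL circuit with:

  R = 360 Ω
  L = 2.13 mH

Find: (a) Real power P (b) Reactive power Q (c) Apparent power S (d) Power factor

Step 1 — Angular frequency: ω = 2π·f = 2π·50 = 314.2 rad/s.
Step 2 — Component impedances:
  R: Z = R = 360 Ω
  L: Z = jωL = j·314.2·0.00213 = 0 + j0.6692 Ω
Step 3 — Series combination: Z_total = R + L = 360 + j0.6692 Ω = 360∠0.1° Ω.
Step 4 — Source phasor: V = 72.6∠-45.0° V = 51.34 - j51.34 V.
Step 5 — Current: I = V / Z = 0.1423 - j0.1429 A = 0.2017∠-45.1° A.
Step 6 — Complex power: S = V·I* = 14.64 + j0.02721 VA.
Step 7 — Real power: P = Re(S) = 14.64 W.
Step 8 — Reactive power: Q = Im(S) = 0.02721 VAR.
Step 9 — Apparent power: |S| = 14.64 VA.
Step 10 — Power factor: PF = P/|S| = 1 (lagging).

(a) P = 14.64 W  (b) Q = 0.02721 VAR  (c) S = 14.64 VA  (d) PF = 1 (lagging)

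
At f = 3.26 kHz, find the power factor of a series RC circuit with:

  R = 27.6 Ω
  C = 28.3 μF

Step 1 — Angular frequency: ω = 2π·f = 2π·3260 = 2.048e+04 rad/s.
Step 2 — Component impedances:
  R: Z = R = 27.6 Ω
  C: Z = 1/(jωC) = -j/(ω·C) = 0 - j1.725 Ω
Step 3 — Series combination: Z_total = R + C = 27.6 - j1.725 Ω = 27.65∠-3.6° Ω.
Step 4 — Power factor: PF = cos(φ) = Re(Z)/|Z| = 27.6/27.6539 = 0.9981.
Step 5 — Type: Im(Z) = -1.725 ⇒ leading (phase φ = -3.6°).

PF = 0.9981 (leading, φ = -3.6°)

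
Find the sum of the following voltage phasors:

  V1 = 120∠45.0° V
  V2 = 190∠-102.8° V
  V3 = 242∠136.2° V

Step 1 — Convert each phasor to rectangular form:
  V1 = 120·(cos(45.0°) + j·sin(45.0°)) = 84.85 + j84.85 V
  V2 = 190·(cos(-102.8°) + j·sin(-102.8°)) = -42.09 - j185.3 V
  V3 = 242·(cos(136.2°) + j·sin(136.2°)) = -174.7 + j167.5 V
Step 2 — Sum components: V_total = -131.9 + j67.07 V.
Step 3 — Convert to polar: |V_total| = 148 V, ∠V_total = 153.0°.

V_total = 148∠153.0° V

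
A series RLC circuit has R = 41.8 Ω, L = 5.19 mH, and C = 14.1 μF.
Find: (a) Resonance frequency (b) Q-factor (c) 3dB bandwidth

Step 1 — Resonance: ω₀ = 1/√(LC) = 1/√(0.00519·1.41e-05) = 3697 rad/s.
Step 2 — f₀ = ω₀/(2π) = 588.3 Hz.
Step 3 — Series Q: Q = ω₀L/R = 3697·0.00519/41.8 = 0.459.
Step 4 — Bandwidth: Δω = ω₀/Q = 8054 rad/s; BW = Δω/(2π) = 1282 Hz.

(a) f₀ = 588.3 Hz  (b) Q = 0.459  (c) BW = 1282 Hz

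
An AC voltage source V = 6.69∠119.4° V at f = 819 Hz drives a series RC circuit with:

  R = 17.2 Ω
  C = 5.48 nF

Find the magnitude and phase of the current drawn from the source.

Step 1 — Angular frequency: ω = 2π·f = 2π·819 = 5146 rad/s.
Step 2 — Component impedances:
  R: Z = R = 17.2 Ω
  C: Z = 1/(jωC) = -j/(ω·C) = 0 - j3.546e+04 Ω
Step 3 — Series combination: Z_total = R + C = 17.2 - j3.546e+04 Ω = 3.546e+04∠-90.0° Ω.
Step 4 — Source phasor: V = 6.69∠119.4° V = -3.284 + j5.828 V.
Step 5 — Ohm's law: I = V / Z_total = (-3.284 + j5.828) / (17.2 - j3.546e+04) = -0.0001644 - j9.253e-05 A.
Step 6 — Convert to polar: |I| = 0.0001887 A, ∠I = -150.6°.

I = 0.0001887∠-150.6° A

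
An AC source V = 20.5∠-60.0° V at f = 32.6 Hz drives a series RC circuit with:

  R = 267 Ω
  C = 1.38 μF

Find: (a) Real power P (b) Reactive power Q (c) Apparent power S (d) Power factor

Step 1 — Angular frequency: ω = 2π·f = 2π·32.6 = 204.8 rad/s.
Step 2 — Component impedances:
  R: Z = R = 267 Ω
  C: Z = 1/(jωC) = -j/(ω·C) = 0 - j3538 Ω
Step 3 — Series combination: Z_total = R + C = 267 - j3538 Ω = 3548∠-85.7° Ω.
Step 4 — Source phasor: V = 20.5∠-60.0° V = 10.25 - j17.75 V.
Step 5 — Current: I = V / Z = 0.005207 + j0.002504 A = 0.005778∠25.7° A.
Step 6 — Complex power: S = V·I* = 0.008915 - j0.1181 VA.
Step 7 — Real power: P = Re(S) = 0.008915 W.
Step 8 — Reactive power: Q = Im(S) = -0.1181 VAR.
Step 9 — Apparent power: |S| = 0.1185 VA.
Step 10 — Power factor: PF = P/|S| = 0.07526 (leading).

(a) P = 0.008915 W  (b) Q = -0.1181 VAR  (c) S = 0.1185 VA  (d) PF = 0.07526 (leading)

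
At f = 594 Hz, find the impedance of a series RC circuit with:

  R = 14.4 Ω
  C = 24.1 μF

Step 1 — Angular frequency: ω = 2π·f = 2π·594 = 3732 rad/s.
Step 2 — Component impedances:
  R: Z = R = 14.4 Ω
  C: Z = 1/(jωC) = -j/(ω·C) = 0 - j11.12 Ω
Step 3 — Series combination: Z_total = R + C = 14.4 - j11.12 Ω = 18.19∠-37.7° Ω.

Z = 14.4 - j11.12 Ω = 18.19∠-37.7° Ω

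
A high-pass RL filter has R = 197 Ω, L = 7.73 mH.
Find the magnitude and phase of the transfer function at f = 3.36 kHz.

Step 1 — Angular frequency: ω = 2π·3360 = 2.111e+04 rad/s.
Step 2 — Transfer function: H(jω) = jωL/(R + jωL).
Step 3 — Numerator jωL = j·163.2; denominator R + jωL = 197 + j163.2.
Step 4 — H = 0.407 + j0.4913.
Step 5 — Magnitude: |H| = 0.6379 (-3.9 dB); phase: φ = 50.4°.

|H| = 0.6379 (-3.9 dB), φ = 50.4°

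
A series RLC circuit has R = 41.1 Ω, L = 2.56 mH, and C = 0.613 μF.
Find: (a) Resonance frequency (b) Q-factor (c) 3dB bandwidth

Step 1 — Resonance condition Im(Z)=0 gives ω₀ = 1/√(LC).
Step 2 — ω₀ = 1/√(0.00256·6.13e-07) = 2.524e+04 rad/s.
Step 3 — f₀ = ω₀/(2π) = 4018 Hz.
Step 4 — Series Q: Q = ω₀L/R = 2.524e+04·0.00256/41.1 = 1.572.
Step 5 — 3dB bandwidth: Δω = ω₀/Q = 1.605e+04 rad/s; BW = Δω/(2π) = 2555 Hz.

(a) f₀ = 4018 Hz  (b) Q = 1.572  (c) BW = 2555 Hz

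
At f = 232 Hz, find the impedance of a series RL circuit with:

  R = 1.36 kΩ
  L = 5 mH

Step 1 — Angular frequency: ω = 2π·f = 2π·232 = 1458 rad/s.
Step 2 — Component impedances:
  R: Z = R = 1360 Ω
  L: Z = jωL = j·1458·0.005 = 0 + j7.288 Ω
Step 3 — Series combination: Z_total = R + L = 1360 + j7.288 Ω = 1360∠0.3° Ω.

Z = 1360 + j7.288 Ω = 1360∠0.3° Ω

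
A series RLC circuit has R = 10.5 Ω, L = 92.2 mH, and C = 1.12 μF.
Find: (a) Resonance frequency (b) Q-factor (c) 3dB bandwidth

Step 1 — Resonance condition Im(Z)=0 gives ω₀ = 1/√(LC).
Step 2 — ω₀ = 1/√(0.0922·1.12e-06) = 3112 rad/s.
Step 3 — f₀ = ω₀/(2π) = 495.3 Hz.
Step 4 — Series Q: Q = ω₀L/R = 3112·0.0922/10.5 = 27.33.
Step 5 — 3dB bandwidth: Δω = ω₀/Q = 113.9 rad/s; BW = Δω/(2π) = 18.13 Hz.

(a) f₀ = 495.3 Hz  (b) Q = 27.33  (c) BW = 18.13 Hz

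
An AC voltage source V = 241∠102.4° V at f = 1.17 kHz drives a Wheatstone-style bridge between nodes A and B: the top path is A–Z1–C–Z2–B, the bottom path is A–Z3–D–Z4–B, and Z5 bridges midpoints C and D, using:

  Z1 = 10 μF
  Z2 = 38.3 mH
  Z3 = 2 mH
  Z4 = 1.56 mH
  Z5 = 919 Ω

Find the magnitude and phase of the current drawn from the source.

Step 1 — Angular frequency: ω = 2π·f = 2π·1170 = 7351 rad/s.
Step 2 — Component impedances:
  Z1: Z = 1/(jωC) = -j/(ω·C) = 0 - j13.6 Ω
  Z2: Z = jωL = j·7351·0.0383 = 0 + j281.6 Ω
  Z3: Z = jωL = j·7351·0.002 = 0 + j14.7 Ω
  Z4: Z = jωL = j·7351·0.00156 = 0 + j11.47 Ω
  Z5: Z = R = 919 Ω
Step 3 — Bridge requires nodal analysis (the Z5 bridge couples midpoints C and D, so the two paths cannot be reduced to a simple series/parallel combination). Setting node B to ground and injecting 1 A at node A, the 3-node admittance system at A, C, D solves to V_A = Z_AB = 0.2321 + j23.84 Ω = 23.84∠89.4° Ω.
Step 4 — Source phasor: V = 241∠102.4° V = -51.75 + j235.4 V.
Step 5 — Ohm's law: I = V / Z_total = (-51.75 + j235.4) / (0.2321 + j23.84) = 9.85 + j2.267 A.
Step 6 — Convert to polar: |I| = 10.11 A, ∠I = 13.0°.

I = 10.11∠13.0° A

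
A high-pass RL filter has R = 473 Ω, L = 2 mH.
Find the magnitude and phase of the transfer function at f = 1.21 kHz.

Step 1 — Angular frequency: ω = 2π·1210 = 7603 rad/s.
Step 2 — Transfer function: H(jω) = jωL/(R + jωL).
Step 3 — Numerator jωL = j·15.21; denominator R + jωL = 473 + j15.21.
Step 4 — H = 0.001032 + j0.03211.
Step 5 — Magnitude: |H| = 0.03213 (-29.9 dB); phase: φ = 88.2°.

|H| = 0.03213 (-29.9 dB), φ = 88.2°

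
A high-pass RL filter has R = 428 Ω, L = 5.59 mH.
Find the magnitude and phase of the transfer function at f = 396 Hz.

Step 1 — Angular frequency: ω = 2π·396 = 2488 rad/s.
Step 2 — Transfer function: H(jω) = jωL/(R + jωL).
Step 3 — Numerator jωL = j·13.91; denominator R + jωL = 428 + j13.91.
Step 4 — H = 0.001055 + j0.03246.
Step 5 — Magnitude: |H| = 0.03248 (-29.8 dB); phase: φ = 88.1°.

|H| = 0.03248 (-29.8 dB), φ = 88.1°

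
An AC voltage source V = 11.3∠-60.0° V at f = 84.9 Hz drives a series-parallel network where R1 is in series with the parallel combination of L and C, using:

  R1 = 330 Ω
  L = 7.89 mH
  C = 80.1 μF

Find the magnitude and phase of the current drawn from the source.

Step 1 — Angular frequency: ω = 2π·f = 2π·84.9 = 533.4 rad/s.
Step 2 — Component impedances:
  R1: Z = R = 330 Ω
  L: Z = jωL = j·533.4·0.00789 = 0 + j4.209 Ω
  C: Z = 1/(jωC) = -j/(ω·C) = 0 - j23.4 Ω
Step 3 — Parallel branch: L || C = 1/(1/L + 1/C) = 0 + j5.132 Ω.
Step 4 — Series with R1: Z_total = R1 + (L || C) = 330 + j5.132 Ω = 330∠0.9° Ω.
Step 5 — Source phasor: V = 11.3∠-60.0° V = 5.65 - j9.786 V.
Step 6 — Ohm's law: I = V / Z_total = (5.65 - j9.786) / (330 + j5.132) = 0.01666 - j0.02991 A.
Step 7 — Convert to polar: |I| = 0.03424 A, ∠I = -60.9°.

I = 0.03424∠-60.9° A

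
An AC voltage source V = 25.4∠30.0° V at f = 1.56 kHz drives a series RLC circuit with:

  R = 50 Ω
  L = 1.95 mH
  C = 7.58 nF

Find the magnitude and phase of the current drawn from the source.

Step 1 — Angular frequency: ω = 2π·f = 2π·1560 = 9802 rad/s.
Step 2 — Component impedances:
  R: Z = R = 50 Ω
  L: Z = jωL = j·9802·0.00195 = 0 + j19.11 Ω
  C: Z = 1/(jωC) = -j/(ω·C) = 0 - j1.346e+04 Ω
Step 3 — Series combination: Z_total = R + L + C = 50 - j1.344e+04 Ω = 1.344e+04∠-89.8° Ω.
Step 4 — Source phasor: V = 25.4∠30.0° V = 22 + j12.7 V.
Step 5 — Ohm's law: I = V / Z_total = (22 + j12.7) / (50 - j1.344e+04) = -0.0009388 + j0.00164 A.
Step 6 — Convert to polar: |I| = 0.00189 A, ∠I = 119.8°.

I = 0.00189∠119.8° A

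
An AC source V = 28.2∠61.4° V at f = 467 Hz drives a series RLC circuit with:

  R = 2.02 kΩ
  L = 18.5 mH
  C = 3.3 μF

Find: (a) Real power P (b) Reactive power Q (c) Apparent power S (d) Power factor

Step 1 — Angular frequency: ω = 2π·f = 2π·467 = 2934 rad/s.
Step 2 — Component impedances:
  R: Z = R = 2020 Ω
  L: Z = jωL = j·2934·0.0185 = 0 + j54.28 Ω
  C: Z = 1/(jωC) = -j/(ω·C) = 0 - j103.3 Ω
Step 3 — Series combination: Z_total = R + L + C = 2020 - j48.99 Ω = 2021∠-1.4° Ω.
Step 4 — Source phasor: V = 28.2∠61.4° V = 13.5 + j24.76 V.
Step 5 — Current: I = V / Z = 0.006382 + j0.01241 A = 0.01396∠62.8° A.
Step 6 — Complex power: S = V·I* = 0.3935 - j0.009542 VA.
Step 7 — Real power: P = Re(S) = 0.3935 W.
Step 8 — Reactive power: Q = Im(S) = -0.009542 VAR.
Step 9 — Apparent power: |S| = 0.3936 VA.
Step 10 — Power factor: PF = P/|S| = 0.9997 (leading).

(a) P = 0.3935 W  (b) Q = -0.009542 VAR  (c) S = 0.3936 VA  (d) PF = 0.9997 (leading)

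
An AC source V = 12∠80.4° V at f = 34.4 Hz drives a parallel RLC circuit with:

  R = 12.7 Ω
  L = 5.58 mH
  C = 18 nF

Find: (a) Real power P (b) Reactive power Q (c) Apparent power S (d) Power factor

Step 1 — Angular frequency: ω = 2π·f = 2π·34.4 = 216.1 rad/s.
Step 2 — Component impedances:
  R: Z = R = 12.7 Ω
  L: Z = jωL = j·216.1·0.00558 = 0 + j1.206 Ω
  C: Z = 1/(jωC) = -j/(ω·C) = 0 - j2.57e+05 Ω
Step 3 — Parallel combination: 1/Z_total = 1/R + 1/L + 1/C; Z_total = 0.1135 + j1.195 Ω = 1.201∠84.6° Ω.
Step 4 — Source phasor: V = 12∠80.4° V = 2.001 + j11.83 V.
Step 5 — Current: I = V / Z = 9.968 - j0.7276 A = 9.994∠-4.2° A.
Step 6 — Complex power: S = V·I* = 11.34 + j119.4 VA.
Step 7 — Real power: P = Re(S) = 11.34 W.
Step 8 — Reactive power: Q = Im(S) = 119.4 VAR.
Step 9 — Apparent power: |S| = 119.9 VA.
Step 10 — Power factor: PF = P/|S| = 0.09454 (lagging).

(a) P = 11.34 W  (b) Q = 119.4 VAR  (c) S = 119.9 VA  (d) PF = 0.09454 (lagging)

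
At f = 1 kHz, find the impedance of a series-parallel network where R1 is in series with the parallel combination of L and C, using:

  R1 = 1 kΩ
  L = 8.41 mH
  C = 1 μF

Step 1 — Angular frequency: ω = 2π·f = 2π·1000 = 6283 rad/s.
Step 2 — Component impedances:
  R1: Z = R = 1000 Ω
  L: Z = jωL = j·6283·0.00841 = 0 + j52.84 Ω
  C: Z = 1/(jωC) = -j/(ω·C) = 0 - j159.2 Ω
Step 3 — Parallel branch: L || C = 1/(1/L + 1/C) = 0 + j79.11 Ω.
Step 4 — Series with R1: Z_total = R1 + (L || C) = 1000 + j79.11 Ω = 1003∠4.5° Ω.

Z = 1000 + j79.11 Ω = 1003∠4.5° Ω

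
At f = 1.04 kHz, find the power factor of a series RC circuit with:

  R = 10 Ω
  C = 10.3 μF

Step 1 — Angular frequency: ω = 2π·f = 2π·1040 = 6535 rad/s.
Step 2 — Component impedances:
  R: Z = R = 10 Ω
  C: Z = 1/(jωC) = -j/(ω·C) = 0 - j14.86 Ω
Step 3 — Series combination: Z_total = R + C = 10 - j14.86 Ω = 17.91∠-56.1° Ω.
Step 4 — Power factor: PF = cos(φ) = Re(Z)/|Z| = 10/17.909 = 0.5584.
Step 5 — Type: Im(Z) = -14.86 ⇒ leading (phase φ = -56.1°).

PF = 0.5584 (leading, φ = -56.1°)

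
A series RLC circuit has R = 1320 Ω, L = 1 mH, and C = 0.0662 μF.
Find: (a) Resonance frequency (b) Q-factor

Step 1 — Resonance condition Im(Z)=0 gives ω₀ = 1/√(LC).
Step 2 — ω₀ = 1/√(0.001·6.62e-08) = 1.229e+05 rad/s.
Step 3 — f₀ = ω₀/(2π) = 1.956e+04 Hz.
Step 4 — Series Q: Q = ω₀L/R = 1.229e+05·0.001/1320 = 0.09311.

(a) f₀ = 1.956e+04 Hz  (b) Q = 0.09311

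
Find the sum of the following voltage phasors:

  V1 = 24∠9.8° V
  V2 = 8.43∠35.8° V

Step 1 — Convert each phasor to rectangular form:
  V1 = 24·(cos(9.8°) + j·sin(9.8°)) = 23.65 + j4.085 V
  V2 = 8.43·(cos(35.8°) + j·sin(35.8°)) = 6.837 + j4.931 V
Step 2 — Sum components: V_total = 30.49 + j9.016 V.
Step 3 — Convert to polar: |V_total| = 31.79 V, ∠V_total = 16.5°.

V_total = 31.79∠16.5° V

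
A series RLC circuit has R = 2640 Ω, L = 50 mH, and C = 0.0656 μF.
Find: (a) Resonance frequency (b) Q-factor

Step 1 — Resonance condition Im(Z)=0 gives ω₀ = 1/√(LC).
Step 2 — ω₀ = 1/√(0.05·6.56e-08) = 1.746e+04 rad/s.
Step 3 — f₀ = ω₀/(2π) = 2779 Hz.
Step 4 — Series Q: Q = ω₀L/R = 1.746e+04·0.05/2640 = 0.3307.

(a) f₀ = 2779 Hz  (b) Q = 0.3307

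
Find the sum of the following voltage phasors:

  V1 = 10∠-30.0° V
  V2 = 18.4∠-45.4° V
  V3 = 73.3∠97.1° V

Step 1 — Convert each phasor to rectangular form:
  V1 = 10·(cos(-30.0°) + j·sin(-30.0°)) = 8.66 - j5 V
  V2 = 18.4·(cos(-45.4°) + j·sin(-45.4°)) = 12.92 - j13.1 V
  V3 = 73.3·(cos(97.1°) + j·sin(97.1°)) = -9.06 + j72.74 V
Step 2 — Sum components: V_total = 12.52 + j54.64 V.
Step 3 — Convert to polar: |V_total| = 56.05 V, ∠V_total = 77.1°.

V_total = 56.05∠77.1° V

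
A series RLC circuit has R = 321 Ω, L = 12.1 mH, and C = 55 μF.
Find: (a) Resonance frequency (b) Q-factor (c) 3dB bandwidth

Step 1 — Resonance condition Im(Z)=0 gives ω₀ = 1/√(LC).
Step 2 — ω₀ = 1/√(0.0121·5.5e-05) = 1226 rad/s.
Step 3 — f₀ = ω₀/(2π) = 195.1 Hz.
Step 4 — Series Q: Q = ω₀L/R = 1226·0.0121/321 = 0.04621.
Step 5 — 3dB bandwidth: Δω = ω₀/Q = 2.653e+04 rad/s; BW = Δω/(2π) = 4222 Hz.

(a) f₀ = 195.1 Hz  (b) Q = 0.04621  (c) BW = 4222 Hz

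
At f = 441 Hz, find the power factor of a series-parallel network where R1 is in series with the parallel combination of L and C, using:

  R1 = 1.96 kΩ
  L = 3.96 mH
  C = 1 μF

Step 1 — Angular frequency: ω = 2π·f = 2π·441 = 2771 rad/s.
Step 2 — Component impedances:
  R1: Z = R = 1960 Ω
  L: Z = jωL = j·2771·0.00396 = 0 + j10.97 Ω
  C: Z = 1/(jωC) = -j/(ω·C) = 0 - j360.9 Ω
Step 3 — Parallel branch: L || C = 1/(1/L + 1/C) = 0 + j11.32 Ω.
Step 4 — Series with R1: Z_total = R1 + (L || C) = 1960 + j11.32 Ω = 1960∠0.3° Ω.
Step 5 — Power factor: PF = cos(φ) = Re(Z)/|Z| = 1960/1960 = 1.
Step 6 — Type: Im(Z) = 11.32 ⇒ lagging (phase φ = 0.3°).

PF = 1 (lagging, φ = 0.3°)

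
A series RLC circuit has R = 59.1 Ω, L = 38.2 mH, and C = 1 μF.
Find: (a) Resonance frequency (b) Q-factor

Step 1 — Resonance condition Im(Z)=0 gives ω₀ = 1/√(LC).
Step 2 — ω₀ = 1/√(0.0382·1e-06) = 5116 rad/s.
Step 3 — f₀ = ω₀/(2π) = 814.3 Hz.
Step 4 — Series Q: Q = ω₀L/R = 5116·0.0382/59.1 = 3.307.

(a) f₀ = 814.3 Hz  (b) Q = 3.307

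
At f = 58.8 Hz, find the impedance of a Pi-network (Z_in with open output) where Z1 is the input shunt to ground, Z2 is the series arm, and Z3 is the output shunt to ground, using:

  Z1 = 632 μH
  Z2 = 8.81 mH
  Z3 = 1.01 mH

Step 1 — Angular frequency: ω = 2π·f = 2π·58.8 = 369.5 rad/s.
Step 2 — Component impedances:
  Z1: Z = jωL = j·369.5·0.000632 = 0 + j0.2335 Ω
  Z2: Z = jωL = j·369.5·0.00881 = 0 + j3.255 Ω
  Z3: Z = jωL = j·369.5·0.00101 = 0 + j0.3731 Ω
Step 3 — With open output, the series arm Z2 and the output shunt Z3 appear in series to ground: Z2 + Z3 = 0 + j3.628 Ω.
Step 4 — Parallel with input shunt Z1: Z_in = Z1 || (Z2 + Z3) = 0 + j0.2194 Ω = 0.2194∠90.0° Ω.

Z = 0 + j0.2194 Ω = 0.2194∠90.0° Ω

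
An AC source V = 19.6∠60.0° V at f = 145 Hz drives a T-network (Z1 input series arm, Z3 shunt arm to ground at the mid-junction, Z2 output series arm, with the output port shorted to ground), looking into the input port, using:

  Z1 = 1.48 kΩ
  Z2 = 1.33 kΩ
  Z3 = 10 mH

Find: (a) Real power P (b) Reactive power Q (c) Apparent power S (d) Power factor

Step 1 — Angular frequency: ω = 2π·f = 2π·145 = 911.1 rad/s.
Step 2 — Component impedances:
  Z1: Z = R = 1480 Ω
  Z2: Z = R = 1330 Ω
  Z3: Z = jωL = j·911.1·0.01 = 0 + j9.111 Ω
Step 3 — With the output port shorted to ground, the output series arm Z2 runs from the junction to ground; the shunt arm Z3 also runs from the junction to ground. They appear in parallel: Z3 || Z2 = 0.06241 + j9.11 Ω.
Step 4 — Series with input arm Z1: Z_in = Z1 + (Z3 || Z2) = 1480 + j9.11 Ω = 1480∠0.4° Ω.
Step 5 — Source phasor: V = 19.6∠60.0° V = 9.8 + j16.97 V.
Step 6 — Current: I = V / Z = 0.006692 + j0.01143 A = 0.01324∠59.6° A.
Step 7 — Complex power: S = V·I* = 0.2595 + j0.001598 VA.
Step 8 — Real power: P = Re(S) = 0.2595 W.
Step 9 — Reactive power: Q = Im(S) = 0.001598 VAR.
Step 10 — Apparent power: |S| = 0.2596 VA.
Step 11 — Power factor: PF = P/|S| = 1 (lagging).

(a) P = 0.2595 W  (b) Q = 0.001598 VAR  (c) S = 0.2596 VA  (d) PF = 1 (lagging)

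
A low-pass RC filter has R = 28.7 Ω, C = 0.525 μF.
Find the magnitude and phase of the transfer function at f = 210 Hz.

Step 1 — Angular frequency: ω = 2π·210 = 1319 rad/s.
Step 2 — Transfer function: H(jω) = 1/(1 + jωRC).
Step 3 — Denominator: 1 + jωRC = 1 + j·1319·28.7·5.25e-07 = 1 + j0.01988.
Step 4 — H = 0.9996 - j0.01987.
Step 5 — Magnitude: |H| = 0.9998 (-0.0 dB); phase: φ = -1.1°.

|H| = 0.9998 (-0.0 dB), φ = -1.1°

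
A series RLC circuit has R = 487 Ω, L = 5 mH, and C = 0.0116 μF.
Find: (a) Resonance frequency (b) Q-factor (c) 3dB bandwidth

Step 1 — Resonance condition Im(Z)=0 gives ω₀ = 1/√(LC).
Step 2 — ω₀ = 1/√(0.005·1.16e-08) = 1.313e+05 rad/s.
Step 3 — f₀ = ω₀/(2π) = 2.09e+04 Hz.
Step 4 — Series Q: Q = ω₀L/R = 1.313e+05·0.005/487 = 1.348.
Step 5 — 3dB bandwidth: Δω = ω₀/Q = 9.74e+04 rad/s; BW = Δω/(2π) = 1.55e+04 Hz.

(a) f₀ = 2.09e+04 Hz  (b) Q = 1.348  (c) BW = 1.55e+04 Hz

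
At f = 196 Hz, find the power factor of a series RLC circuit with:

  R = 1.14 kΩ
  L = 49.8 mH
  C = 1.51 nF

Step 1 — Angular frequency: ω = 2π·f = 2π·196 = 1232 rad/s.
Step 2 — Component impedances:
  R: Z = R = 1140 Ω
  L: Z = jωL = j·1232·0.0498 = 0 + j61.33 Ω
  C: Z = 1/(jωC) = -j/(ω·C) = 0 - j5.378e+05 Ω
Step 3 — Series combination: Z_total = R + L + C = 1140 - j5.377e+05 Ω = 5.377e+05∠-89.9° Ω.
Step 4 — Power factor: PF = cos(φ) = Re(Z)/|Z| = 1140/5.377e+05 = 0.00212.
Step 5 — Type: Im(Z) = -5.377e+05 ⇒ leading (phase φ = -89.9°).

PF = 0.00212 (leading, φ = -89.9°)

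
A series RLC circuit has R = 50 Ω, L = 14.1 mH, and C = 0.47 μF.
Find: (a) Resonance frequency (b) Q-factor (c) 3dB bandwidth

Step 1 — Resonance condition Im(Z)=0 gives ω₀ = 1/√(LC).
Step 2 — ω₀ = 1/√(0.0141·4.7e-07) = 1.228e+04 rad/s.
Step 3 — f₀ = ω₀/(2π) = 1955 Hz.
Step 4 — Series Q: Q = ω₀L/R = 1.228e+04·0.0141/50 = 3.464.
Step 5 — 3dB bandwidth: Δω = ω₀/Q = 3546 rad/s; BW = Δω/(2π) = 564.4 Hz.

(a) f₀ = 1955 Hz  (b) Q = 3.464  (c) BW = 564.4 Hz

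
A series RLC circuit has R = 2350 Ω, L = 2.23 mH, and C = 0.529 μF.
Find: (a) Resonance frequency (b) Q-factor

Step 1 — Resonance condition Im(Z)=0 gives ω₀ = 1/√(LC).
Step 2 — ω₀ = 1/√(0.00223·5.29e-07) = 2.912e+04 rad/s.
Step 3 — f₀ = ω₀/(2π) = 4634 Hz.
Step 4 — Series Q: Q = ω₀L/R = 2.912e+04·0.00223/2350 = 0.02763.

(a) f₀ = 4634 Hz  (b) Q = 0.02763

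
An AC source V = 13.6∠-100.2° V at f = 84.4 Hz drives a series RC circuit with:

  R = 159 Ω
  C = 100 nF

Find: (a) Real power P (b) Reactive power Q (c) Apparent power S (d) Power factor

Step 1 — Angular frequency: ω = 2π·f = 2π·84.4 = 530.3 rad/s.
Step 2 — Component impedances:
  R: Z = R = 159 Ω
  C: Z = 1/(jωC) = -j/(ω·C) = 0 - j1.886e+04 Ω
Step 3 — Series combination: Z_total = R + C = 159 - j1.886e+04 Ω = 1.886e+04∠-89.5° Ω.
Step 4 — Source phasor: V = 13.6∠-100.2° V = -2.408 - j13.39 V.
Step 5 — Current: I = V / Z = 0.0007087 - j0.0001337 A = 0.0007212∠-10.7° A.
Step 6 — Complex power: S = V·I* = 8.27e-05 - j0.009808 VA.
Step 7 — Real power: P = Re(S) = 8.27e-05 W.
Step 8 — Reactive power: Q = Im(S) = -0.009808 VAR.
Step 9 — Apparent power: |S| = 0.009808 VA.
Step 10 — Power factor: PF = P/|S| = 0.008431 (leading).

(a) P = 8.27e-05 W  (b) Q = -0.009808 VAR  (c) S = 0.009808 VA  (d) PF = 0.008431 (leading)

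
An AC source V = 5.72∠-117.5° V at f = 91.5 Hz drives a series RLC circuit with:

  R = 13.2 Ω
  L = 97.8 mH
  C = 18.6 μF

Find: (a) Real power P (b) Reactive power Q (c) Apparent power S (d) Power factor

Step 1 — Angular frequency: ω = 2π·f = 2π·91.5 = 574.9 rad/s.
Step 2 — Component impedances:
  R: Z = R = 13.2 Ω
  L: Z = jωL = j·574.9·0.0978 = 0 + j56.23 Ω
  C: Z = 1/(jωC) = -j/(ω·C) = 0 - j93.52 Ω
Step 3 — Series combination: Z_total = R + L + C = 13.2 - j37.29 Ω = 39.56∠-70.5° Ω.
Step 4 — Source phasor: V = 5.72∠-117.5° V = -2.641 - j5.074 V.
Step 5 — Current: I = V / Z = 0.09863 - j0.1057 A = 0.1446∠-47.0° A.
Step 6 — Complex power: S = V·I* = 0.276 - j0.7797 VA.
Step 7 — Real power: P = Re(S) = 0.276 W.
Step 8 — Reactive power: Q = Im(S) = -0.7797 VAR.
Step 9 — Apparent power: |S| = 0.8271 VA.
Step 10 — Power factor: PF = P/|S| = 0.3337 (leading).

(a) P = 0.276 W  (b) Q = -0.7797 VAR  (c) S = 0.8271 VA  (d) PF = 0.3337 (leading)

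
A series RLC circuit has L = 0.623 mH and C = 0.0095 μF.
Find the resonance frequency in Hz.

Step 1 — Resonance condition Im(Z)=0 gives ω₀ = 1/√(LC).
Step 2 — ω₀ = 1/√(0.000623·9.5e-09) = 4.11e+05 rad/s.
Step 3 — f₀ = ω₀/(2π) = 6.542e+04 Hz.

f₀ = 6.542e+04 Hz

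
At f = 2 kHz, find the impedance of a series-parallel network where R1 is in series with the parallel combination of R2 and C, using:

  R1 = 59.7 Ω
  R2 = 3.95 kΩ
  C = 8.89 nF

Step 1 — Angular frequency: ω = 2π·f = 2π·2000 = 1.257e+04 rad/s.
Step 2 — Component impedances:
  R1: Z = R = 59.7 Ω
  R2: Z = R = 3950 Ω
  C: Z = 1/(jωC) = -j/(ω·C) = 0 - j8951 Ω
Step 3 — Parallel branch: R2 || C = 1/(1/R2 + 1/C) = 3306 - j1459 Ω.
Step 4 — Series with R1: Z_total = R1 + (R2 || C) = 3366 - j1459 Ω = 3668∠-23.4° Ω.

Z = 3366 - j1459 Ω = 3668∠-23.4° Ω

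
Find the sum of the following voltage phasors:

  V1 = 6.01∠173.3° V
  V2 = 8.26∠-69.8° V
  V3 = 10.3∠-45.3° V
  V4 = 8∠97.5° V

Step 1 — Convert each phasor to rectangular form:
  V1 = 6.01·(cos(173.3°) + j·sin(173.3°)) = -5.969 + j0.7012 V
  V2 = 8.26·(cos(-69.8°) + j·sin(-69.8°)) = 2.852 - j7.752 V
  V3 = 10.3·(cos(-45.3°) + j·sin(-45.3°)) = 7.245 - j7.321 V
  V4 = 8·(cos(97.5°) + j·sin(97.5°)) = -1.044 + j7.932 V
Step 2 — Sum components: V_total = 3.084 - j6.44 V.
Step 3 — Convert to polar: |V_total| = 7.141 V, ∠V_total = -64.4°.

V_total = 7.141∠-64.4° V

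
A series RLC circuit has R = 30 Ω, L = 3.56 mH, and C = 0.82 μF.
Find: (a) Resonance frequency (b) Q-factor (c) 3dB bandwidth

Step 1 — Resonance: ω₀ = 1/√(LC) = 1/√(0.00356·8.2e-07) = 1.851e+04 rad/s.
Step 2 — f₀ = ω₀/(2π) = 2946 Hz.
Step 3 — Series Q: Q = ω₀L/R = 1.851e+04·0.00356/30 = 2.196.
Step 4 — Bandwidth: Δω = ω₀/Q = 8427 rad/s; BW = Δω/(2π) = 1341 Hz.

(a) f₀ = 2946 Hz  (b) Q = 2.196  (c) BW = 1341 Hz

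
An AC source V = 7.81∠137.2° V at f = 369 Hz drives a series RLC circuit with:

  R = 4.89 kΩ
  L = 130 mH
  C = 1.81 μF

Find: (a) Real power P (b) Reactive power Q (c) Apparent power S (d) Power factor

Step 1 — Angular frequency: ω = 2π·f = 2π·369 = 2318 rad/s.
Step 2 — Component impedances:
  R: Z = R = 4890 Ω
  L: Z = jωL = j·2318·0.13 = 0 + j301.4 Ω
  C: Z = 1/(jωC) = -j/(ω·C) = 0 - j238.3 Ω
Step 3 — Series combination: Z_total = R + L + C = 4890 + j63.11 Ω = 4890∠0.7° Ω.
Step 4 — Source phasor: V = 7.81∠137.2° V = -5.73 + j5.306 V.
Step 5 — Current: I = V / Z = -0.001158 + j0.0011 A = 0.001597∠136.5° A.
Step 6 — Complex power: S = V·I* = 0.01247 + j0.000161 VA.
Step 7 — Real power: P = Re(S) = 0.01247 W.
Step 8 — Reactive power: Q = Im(S) = 0.000161 VAR.
Step 9 — Apparent power: |S| = 0.01247 VA.
Step 10 — Power factor: PF = P/|S| = 0.9999 (lagging).

(a) P = 0.01247 W  (b) Q = 0.000161 VAR  (c) S = 0.01247 VA  (d) PF = 0.9999 (lagging)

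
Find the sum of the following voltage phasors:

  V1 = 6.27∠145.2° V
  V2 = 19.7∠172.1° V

Step 1 — Convert each phasor to rectangular form:
  V1 = 6.27·(cos(145.2°) + j·sin(145.2°)) = -5.149 + j3.578 V
  V2 = 19.7·(cos(172.1°) + j·sin(172.1°)) = -19.51 + j2.708 V
Step 2 — Sum components: V_total = -24.66 + j6.286 V.
Step 3 — Convert to polar: |V_total| = 25.45 V, ∠V_total = 165.7°.

V_total = 25.45∠165.7° V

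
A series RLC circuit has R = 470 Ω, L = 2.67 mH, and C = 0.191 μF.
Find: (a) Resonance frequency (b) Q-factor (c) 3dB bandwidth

Step 1 — Resonance condition Im(Z)=0 gives ω₀ = 1/√(LC).
Step 2 — ω₀ = 1/√(0.00267·1.91e-07) = 4.428e+04 rad/s.
Step 3 — f₀ = ω₀/(2π) = 7048 Hz.
Step 4 — Series Q: Q = ω₀L/R = 4.428e+04·0.00267/470 = 0.2516.
Step 5 — 3dB bandwidth: Δω = ω₀/Q = 1.76e+05 rad/s; BW = Δω/(2π) = 2.802e+04 Hz.

(a) f₀ = 7048 Hz  (b) Q = 0.2516  (c) BW = 2.802e+04 Hz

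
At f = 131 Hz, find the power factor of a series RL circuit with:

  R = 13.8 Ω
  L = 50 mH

Step 1 — Angular frequency: ω = 2π·f = 2π·131 = 823.1 rad/s.
Step 2 — Component impedances:
  R: Z = R = 13.8 Ω
  L: Z = jωL = j·823.1·0.05 = 0 + j41.15 Ω
Step 3 — Series combination: Z_total = R + L = 13.8 + j41.15 Ω = 43.41∠71.5° Ω.
Step 4 — Power factor: PF = cos(φ) = Re(Z)/|Z| = 13.8/43.41 = 0.3179.
Step 5 — Type: Im(Z) = 41.15 ⇒ lagging (phase φ = 71.5°).

PF = 0.3179 (lagging, φ = 71.5°)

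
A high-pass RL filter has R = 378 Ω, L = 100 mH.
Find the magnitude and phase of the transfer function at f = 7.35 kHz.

Step 1 — Angular frequency: ω = 2π·7350 = 4.618e+04 rad/s.
Step 2 — Transfer function: H(jω) = jωL/(R + jωL).
Step 3 — Numerator jωL = j·4618; denominator R + jωL = 378 + j4618.
Step 4 — H = 0.9933 + j0.08131.
Step 5 — Magnitude: |H| = 0.9967 (-0.0 dB); phase: φ = 4.7°.

|H| = 0.9967 (-0.0 dB), φ = 4.7°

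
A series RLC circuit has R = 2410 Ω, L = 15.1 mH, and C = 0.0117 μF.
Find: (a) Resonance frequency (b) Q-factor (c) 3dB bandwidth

Step 1 — Resonance: ω₀ = 1/√(LC) = 1/√(0.0151·1.17e-08) = 7.523e+04 rad/s.
Step 2 — f₀ = ω₀/(2π) = 1.197e+04 Hz.
Step 3 — Series Q: Q = ω₀L/R = 7.523e+04·0.0151/2410 = 0.4714.
Step 4 — Bandwidth: Δω = ω₀/Q = 1.596e+05 rad/s; BW = Δω/(2π) = 2.54e+04 Hz.

(a) f₀ = 1.197e+04 Hz  (b) Q = 0.4714  (c) BW = 2.54e+04 Hz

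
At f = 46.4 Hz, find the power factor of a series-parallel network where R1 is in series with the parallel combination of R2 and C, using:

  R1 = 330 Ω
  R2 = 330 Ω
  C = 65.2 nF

Step 1 — Angular frequency: ω = 2π·f = 2π·46.4 = 291.5 rad/s.
Step 2 — Component impedances:
  R1: Z = R = 330 Ω
  R2: Z = R = 330 Ω
  C: Z = 1/(jωC) = -j/(ω·C) = 0 - j5.261e+04 Ω
Step 3 — Parallel branch: R2 || C = 1/(1/R2 + 1/C) = 330 - j2.07 Ω.
Step 4 — Series with R1: Z_total = R1 + (R2 || C) = 660 - j2.07 Ω = 660∠-0.2° Ω.
Step 5 — Power factor: PF = cos(φ) = Re(Z)/|Z| = 660/660 = 1.
Step 6 — Type: Im(Z) = -2.07 ⇒ leading (phase φ = -0.2°).

PF = 1 (leading, φ = -0.2°)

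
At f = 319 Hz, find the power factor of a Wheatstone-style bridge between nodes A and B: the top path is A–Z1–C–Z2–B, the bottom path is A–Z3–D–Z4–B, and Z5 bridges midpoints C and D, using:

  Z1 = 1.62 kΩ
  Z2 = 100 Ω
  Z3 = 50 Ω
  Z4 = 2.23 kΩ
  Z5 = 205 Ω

Step 1 — Angular frequency: ω = 2π·f = 2π·319 = 2004 rad/s.
Step 2 — Component impedances:
  Z1: Z = R = 1620 Ω
  Z2: Z = R = 100 Ω
  Z3: Z = R = 50 Ω
  Z4: Z = R = 2230 Ω
  Z5: Z = R = 205 Ω
Step 3 — Bridge requires nodal analysis (the Z5 bridge couples midpoints C and D, so the two paths cannot be reduced to a simple series/parallel combination). Setting node B to ground and injecting 1 A at node A, the 3-node admittance system at A, C, D solves to V_A = Z_AB = 289.8 Ω = 289.8∠0.0° Ω.
Step 4 — Power factor: PF = cos(φ) = Re(Z)/|Z| = 289.8/289.8 = 1.
Step 5 — Type: Im(Z) = 0 ⇒ unity (phase φ = 0.0°).

PF = 1 (unity, φ = 0.0°)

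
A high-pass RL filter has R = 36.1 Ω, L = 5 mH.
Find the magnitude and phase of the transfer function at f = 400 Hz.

Step 1 — Angular frequency: ω = 2π·400 = 2513 rad/s.
Step 2 — Transfer function: H(jω) = jωL/(R + jωL).
Step 3 — Numerator jωL = j·12.57; denominator R + jωL = 36.1 + j12.57.
Step 4 — H = 0.1081 + j0.3105.
Step 5 — Magnitude: |H| = 0.3288 (-9.7 dB); phase: φ = 70.8°.

|H| = 0.3288 (-9.7 dB), φ = 70.8°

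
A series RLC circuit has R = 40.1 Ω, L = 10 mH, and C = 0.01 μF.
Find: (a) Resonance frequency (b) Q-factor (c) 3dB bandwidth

Step 1 — Resonance condition Im(Z)=0 gives ω₀ = 1/√(LC).
Step 2 — ω₀ = 1/√(0.01·1e-08) = 1e+05 rad/s.
Step 3 — f₀ = ω₀/(2π) = 1.592e+04 Hz.
Step 4 — Series Q: Q = ω₀L/R = 1e+05·0.01/40.1 = 24.94.
Step 5 — 3dB bandwidth: Δω = ω₀/Q = 4010 rad/s; BW = Δω/(2π) = 638.2 Hz.

(a) f₀ = 1.592e+04 Hz  (b) Q = 24.94  (c) BW = 638.2 Hz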